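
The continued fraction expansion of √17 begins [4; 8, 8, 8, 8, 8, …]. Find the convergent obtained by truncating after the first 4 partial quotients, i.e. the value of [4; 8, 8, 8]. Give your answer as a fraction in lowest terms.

2177/528

Build up convergents one term at a time:
a_0 = 4: 4/1
a_1 = 8: 33/8
a_2 = 8: 268/65
a_3 = 8: 2177/528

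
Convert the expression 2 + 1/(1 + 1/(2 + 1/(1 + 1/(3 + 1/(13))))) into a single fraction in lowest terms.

544/199

Compute successive convergents:
a_0 = 2: 2/1
a_1 = 1: 3/1
a_2 = 2: 8/3
a_3 = 1: 11/4
a_4 = 3: 41/15
a_5 = 13: 544/199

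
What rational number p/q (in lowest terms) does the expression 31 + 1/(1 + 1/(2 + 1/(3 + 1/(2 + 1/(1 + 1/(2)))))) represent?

2821/89

Starting at the tail and folding back:
Start with 2.
1 + 1/(2/1) = 1 + 1/2 = 3/2
2 + 1/(3/2) = 2 + 2/3 = 8/3
3 + 1/(8/3) = 3 + 3/8 = 27/8
2 + 1/(27/8) = 2 + 8/27 = 62/27
1 + 1/(62/27) = 1 + 27/62 = 89/62
31 + 1/(89/62) = 31 + 62/89 = 2821/89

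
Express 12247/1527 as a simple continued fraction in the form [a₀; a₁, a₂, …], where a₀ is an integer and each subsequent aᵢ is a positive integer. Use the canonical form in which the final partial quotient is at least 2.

[8; 49, 3, 1, 7]

12247 = 8·1527 + 31, so a_0 = 8
1527 = 49·31 + 8, so a_1 = 49
31 = 3·8 + 7, so a_2 = 3
8 = 1·7 + 1, so a_3 = 1
7 = 7·1 + 0, so a_4 = 7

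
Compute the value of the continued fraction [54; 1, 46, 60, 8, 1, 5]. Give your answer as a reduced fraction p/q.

a_0 = 54: 54/1
a_1 = 1: 55/1
a_2 = 46: 2584/47
a_3 = 60: 155095/2821
a_4 = 8: 1243344/22615
a_5 = 1: 1398439/25436
a_6 = 5: 8235539/149795

8235539/149795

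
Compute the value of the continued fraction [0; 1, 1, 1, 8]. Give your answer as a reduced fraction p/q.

17/26

Build up convergents one term at a time:
a_0 = 0: 0/1
a_1 = 1: 1/1
a_2 = 1: 1/2
a_3 = 1: 2/3
a_4 = 8: 17/26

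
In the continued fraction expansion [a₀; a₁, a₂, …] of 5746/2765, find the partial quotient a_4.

5746 = 2·2765 + 216, so a_0 = 2
2765 = 12·216 + 173, so a_1 = 12
216 = 1·173 + 43, so a_2 = 1
173 = 4·43 + 1, so a_3 = 4
43 = 43·1 + 0, so a_4 = 43

43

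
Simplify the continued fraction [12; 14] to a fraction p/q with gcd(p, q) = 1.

169/14

a_0 = 12: 12/1
a_1 = 14: 169/14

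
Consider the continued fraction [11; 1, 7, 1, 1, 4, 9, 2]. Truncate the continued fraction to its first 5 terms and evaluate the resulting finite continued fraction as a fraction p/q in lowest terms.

202/17

Compute successive convergents:
a_0 = 11: 11/1
a_1 = 1: 12/1
a_2 = 7: 95/8
a_3 = 1: 107/9
a_4 = 1: 202/17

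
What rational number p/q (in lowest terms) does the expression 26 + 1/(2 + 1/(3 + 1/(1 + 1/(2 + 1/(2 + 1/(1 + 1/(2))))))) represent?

Collapse the nested fraction from the inside out:
Start with 2.
1 + 1/(2/1) = 1 + 1/2 = 3/2
2 + 1/(3/2) = 2 + 2/3 = 8/3
2 + 1/(8/3) = 2 + 3/8 = 19/8
1 + 1/(19/8) = 1 + 8/19 = 27/19
3 + 1/(27/19) = 3 + 19/27 = 100/27
2 + 1/(100/27) = 2 + 27/100 = 227/100
26 + 1/(227/100) = 26 + 100/227 = 6002/227

6002/227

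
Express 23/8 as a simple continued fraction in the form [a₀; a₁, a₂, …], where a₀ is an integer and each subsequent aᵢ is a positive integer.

⌊23/8⌋ = 2, remainder 7
⌊8/7⌋ = 1, remainder 1
⌊7/1⌋ = 7, remainder 0

[2; 1, 7]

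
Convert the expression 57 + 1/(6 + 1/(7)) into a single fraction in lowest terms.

Start with 7.
6 + 1/(7/1) = 6 + 1/7 = 43/7
57 + 1/(43/7) = 57 + 7/43 = 2458/43

2458/43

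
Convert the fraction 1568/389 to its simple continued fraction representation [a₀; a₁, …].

1568 ÷ 389 → quotient 4, remainder 12
389 ÷ 12 → quotient 32, remainder 5
12 ÷ 5 → quotient 2, remainder 2
5 ÷ 2 → quotient 2, remainder 1
2 ÷ 1 → quotient 2, remainder 0

[4; 32, 2, 2, 2]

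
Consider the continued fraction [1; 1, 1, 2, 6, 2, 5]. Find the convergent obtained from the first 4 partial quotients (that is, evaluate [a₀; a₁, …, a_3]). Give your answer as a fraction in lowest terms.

Start with 2.
1 + 1/(2/1) = 1 + 1/2 = 3/2
1 + 1/(3/2) = 1 + 2/3 = 5/3
1 + 1/(5/3) = 1 + 3/5 = 8/5

8/5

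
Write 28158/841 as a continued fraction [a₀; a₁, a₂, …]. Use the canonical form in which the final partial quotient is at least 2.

[33; 2, 13, 15, 2]

28158 = 33·841 + 405, so a_0 = 33
841 = 2·405 + 31, so a_1 = 2
405 = 13·31 + 2, so a_2 = 13
31 = 15·2 + 1, so a_3 = 15
2 = 2·1 + 0, so a_4 = 2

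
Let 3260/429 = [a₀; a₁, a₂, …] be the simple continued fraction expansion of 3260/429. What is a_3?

2

⌊3260/429⌋ = 7, remainder 257
⌊429/257⌋ = 1, remainder 172
⌊257/172⌋ = 1, remainder 85
⌊172/85⌋ = 2, remainder 2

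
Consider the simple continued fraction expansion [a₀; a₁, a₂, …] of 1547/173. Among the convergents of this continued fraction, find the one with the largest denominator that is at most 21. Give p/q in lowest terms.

152/17

a_0 = 8: 8/1  (≤ bound)
a_1 = 1: 9/1  (≤ bound)
a_2 = 16: 152/17  (≤ bound)
a_3 = 3: 465/52  (> 21, stop)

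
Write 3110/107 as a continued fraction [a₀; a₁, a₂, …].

[29; 15, 3, 2]

3110 ÷ 107 → quotient 29, remainder 7
107 ÷ 7 → quotient 15, remainder 2
7 ÷ 2 → quotient 3, remainder 1
2 ÷ 1 → quotient 2, remainder 0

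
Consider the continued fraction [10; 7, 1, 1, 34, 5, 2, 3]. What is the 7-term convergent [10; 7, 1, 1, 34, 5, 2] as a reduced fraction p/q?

58043/5728

Work from the innermost term outward:
Start with 2.
5 + 1/(2/1) = 5 + 1/2 = 11/2
34 + 1/(11/2) = 34 + 2/11 = 376/11
1 + 1/(376/11) = 1 + 11/376 = 387/376
1 + 1/(387/376) = 1 + 376/387 = 763/387
7 + 1/(763/387) = 7 + 387/763 = 5728/763
10 + 1/(5728/763) = 10 + 763/5728 = 58043/5728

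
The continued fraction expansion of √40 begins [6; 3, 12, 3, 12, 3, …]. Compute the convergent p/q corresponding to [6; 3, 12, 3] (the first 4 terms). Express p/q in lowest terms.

a_0 = 6: 6/1
a_1 = 3: 19/3
a_2 = 12: 234/37
a_3 = 3: 721/114

721/114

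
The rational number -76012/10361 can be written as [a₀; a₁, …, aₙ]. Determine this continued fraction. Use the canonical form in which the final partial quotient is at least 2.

[-8; 1, 1, 1, 36, 13, 2, 3]

-76012 = -8·10361 + 6876, so a_0 = -8
10361 = 1·6876 + 3485, so a_1 = 1
6876 = 1·3485 + 3391, so a_2 = 1
3485 = 1·3391 + 94, so a_3 = 1
3391 = 36·94 + 7, so a_4 = 36
94 = 13·7 + 3, so a_5 = 13
7 = 2·3 + 1, so a_6 = 2
3 = 3·1 + 0, so a_7 = 3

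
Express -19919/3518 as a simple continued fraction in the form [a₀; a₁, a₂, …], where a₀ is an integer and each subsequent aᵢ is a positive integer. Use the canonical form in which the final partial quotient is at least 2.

[-6; 2, 1, 23, 3, 1, 3, 3]

Run the Euclidean algorithm, recording each quotient:
-19919 ÷ 3518 → quotient -6, remainder 1189
3518 ÷ 1189 → quotient 2, remainder 1140
1189 ÷ 1140 → quotient 1, remainder 49
1140 ÷ 49 → quotient 23, remainder 13
49 ÷ 13 → quotient 3, remainder 10
13 ÷ 10 → quotient 1, remainder 3
10 ÷ 3 → quotient 3, remainder 1
3 ÷ 1 → quotient 3, remainder 0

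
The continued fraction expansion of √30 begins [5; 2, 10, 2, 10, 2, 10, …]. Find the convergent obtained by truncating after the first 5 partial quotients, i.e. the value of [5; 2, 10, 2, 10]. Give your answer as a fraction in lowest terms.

Start with 10.
2 + 1/(10/1) = 2 + 1/10 = 21/10
10 + 1/(21/10) = 10 + 10/21 = 220/21
2 + 1/(220/21) = 2 + 21/220 = 461/220
5 + 1/(461/220) = 5 + 220/461 = 2525/461

2525/461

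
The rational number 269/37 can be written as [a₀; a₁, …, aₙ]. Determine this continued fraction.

[7; 3, 1, 2, 3]

Apply division with remainder until the remainder is 0:
269 ÷ 37 → quotient 7, remainder 10
37 ÷ 10 → quotient 3, remainder 7
10 ÷ 7 → quotient 1, remainder 3
7 ÷ 3 → quotient 2, remainder 1
3 ÷ 1 → quotient 3, remainder 0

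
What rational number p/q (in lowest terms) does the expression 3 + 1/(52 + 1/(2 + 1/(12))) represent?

Starting at the tail and folding back:
Start with 12.
2 + 1/(12/1) = 2 + 1/12 = 25/12
52 + 1/(25/12) = 52 + 12/25 = 1312/25
3 + 1/(1312/25) = 3 + 25/1312 = 3961/1312

3961/1312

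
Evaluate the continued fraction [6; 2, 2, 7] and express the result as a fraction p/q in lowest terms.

237/37

Compute successive convergents:
a_0 = 6: 6/1
a_1 = 2: 13/2
a_2 = 2: 32/5
a_3 = 7: 237/37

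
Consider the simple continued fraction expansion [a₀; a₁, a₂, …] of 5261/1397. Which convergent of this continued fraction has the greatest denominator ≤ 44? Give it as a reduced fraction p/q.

List convergents until the denominator exceeds the bound:
a_0 = 3: 3/1  (≤ bound)
a_1 = 1: 4/1  (≤ bound)
a_2 = 3: 15/4  (≤ bound)
a_3 = 3: 49/13  (≤ bound)
a_4 = 1: 64/17  (≤ bound)
a_5 = 2: 177/47  (> 44, stop)

64/17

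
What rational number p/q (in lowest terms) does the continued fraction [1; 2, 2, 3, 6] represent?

151/107

Compute successive convergents:
a_0 = 1: 1/1
a_1 = 2: 3/2
a_2 = 2: 7/5
a_3 = 3: 24/17
a_4 = 6: 151/107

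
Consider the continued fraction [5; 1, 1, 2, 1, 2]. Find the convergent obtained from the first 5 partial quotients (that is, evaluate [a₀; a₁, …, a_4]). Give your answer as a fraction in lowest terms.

39/7

Starting at the tail and folding back:
Start with 1.
2 + 1/(1/1) = 2 + 1/1 = 3/1
1 + 1/(3/1) = 1 + 1/3 = 4/3
1 + 1/(4/3) = 1 + 3/4 = 7/4
5 + 1/(7/4) = 5 + 4/7 = 39/7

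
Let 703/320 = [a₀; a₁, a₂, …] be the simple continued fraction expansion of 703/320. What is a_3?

1

⌊703/320⌋ = 2, remainder 63
⌊320/63⌋ = 5, remainder 5
⌊63/5⌋ = 12, remainder 3
⌊5/3⌋ = 1, remainder 2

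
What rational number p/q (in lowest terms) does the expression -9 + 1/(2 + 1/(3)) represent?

-60/7

Start with 3.
2 + 1/(3/1) = 2 + 1/3 = 7/3
-9 + 1/(7/3) = -9 + 3/7 = -60/7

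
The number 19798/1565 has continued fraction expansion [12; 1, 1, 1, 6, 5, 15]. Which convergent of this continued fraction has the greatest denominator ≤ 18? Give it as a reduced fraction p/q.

a_0 = 12: 12/1  (≤ bound)
a_1 = 1: 13/1  (≤ bound)
a_2 = 1: 25/2  (≤ bound)
a_3 = 1: 38/3  (≤ bound)
a_4 = 6: 253/20  (> 18, stop)

38/3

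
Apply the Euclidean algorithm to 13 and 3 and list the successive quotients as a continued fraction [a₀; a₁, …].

[4; 3]

13 = 4·3 + 1, so a_0 = 4
3 = 3·1 + 0, so a_1 = 3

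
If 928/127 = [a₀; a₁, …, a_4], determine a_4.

⌊928/127⌋ = 7, remainder 39
⌊127/39⌋ = 3, remainder 10
⌊39/10⌋ = 3, remainder 9
⌊10/9⌋ = 1, remainder 1
⌊9/1⌋ = 9, remainder 0

9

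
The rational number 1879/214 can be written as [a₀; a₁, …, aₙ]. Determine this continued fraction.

[8; 1, 3, 1, 1, 4, 5]

1879 = 8·214 + 167, so a_0 = 8
214 = 1·167 + 47, so a_1 = 1
167 = 3·47 + 26, so a_2 = 3
47 = 1·26 + 21, so a_3 = 1
26 = 1·21 + 5, so a_4 = 1
21 = 4·5 + 1, so a_5 = 4
5 = 5·1 + 0, so a_6 = 5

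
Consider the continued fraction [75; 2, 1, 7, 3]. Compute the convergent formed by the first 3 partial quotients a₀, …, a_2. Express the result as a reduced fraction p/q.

Work from the innermost term outward:
Start with 1.
2 + 1/(1/1) = 2 + 1/1 = 3/1
75 + 1/(3/1) = 75 + 1/3 = 226/3

226/3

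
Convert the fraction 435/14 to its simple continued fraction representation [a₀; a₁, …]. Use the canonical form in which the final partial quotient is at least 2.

Run the Euclidean algorithm, recording each quotient:
⌊435/14⌋ = 31, remainder 1
⌊14/1⌋ = 14, remainder 0

[31; 14]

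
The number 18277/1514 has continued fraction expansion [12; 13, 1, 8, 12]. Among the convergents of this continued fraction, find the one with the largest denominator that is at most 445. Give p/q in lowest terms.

a_0 = 12: 12/1  (≤ bound)
a_1 = 13: 157/13  (≤ bound)
a_2 = 1: 169/14  (≤ bound)
a_3 = 8: 1509/125  (≤ bound)
a_4 = 12: 18277/1514  (> 445, stop)

1509/125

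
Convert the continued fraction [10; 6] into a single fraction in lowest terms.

Start with 6.
10 + 1/(6/1) = 10 + 1/6 = 61/6

61/6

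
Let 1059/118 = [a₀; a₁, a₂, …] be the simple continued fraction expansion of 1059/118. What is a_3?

1059 ÷ 118 → quotient 8, remainder 115
118 ÷ 115 → quotient 1, remainder 3
115 ÷ 3 → quotient 38, remainder 1
3 ÷ 1 → quotient 3, remainder 0

3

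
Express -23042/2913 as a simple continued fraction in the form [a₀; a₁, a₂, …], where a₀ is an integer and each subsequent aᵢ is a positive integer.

[-8; 11, 8, 2, 4, 1, 2]

-23042 ÷ 2913 → quotient -8, remainder 262
2913 ÷ 262 → quotient 11, remainder 31
262 ÷ 31 → quotient 8, remainder 14
31 ÷ 14 → quotient 2, remainder 3
14 ÷ 3 → quotient 4, remainder 2
3 ÷ 2 → quotient 1, remainder 1
2 ÷ 1 → quotient 2, remainder 0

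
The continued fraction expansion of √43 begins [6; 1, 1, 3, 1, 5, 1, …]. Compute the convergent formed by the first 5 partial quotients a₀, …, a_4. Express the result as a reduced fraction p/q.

59/9

a_0 = 6: 6/1
a_1 = 1: 7/1
a_2 = 1: 13/2
a_3 = 3: 46/7
a_4 = 1: 59/9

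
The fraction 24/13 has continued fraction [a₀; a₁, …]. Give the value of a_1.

⌊24/13⌋ = 1, remainder 11
⌊13/11⌋ = 1, remainder 2

1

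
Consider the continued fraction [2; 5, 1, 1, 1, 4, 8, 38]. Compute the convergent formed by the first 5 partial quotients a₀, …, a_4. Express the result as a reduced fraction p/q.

Starting at the tail and folding back:
Start with 1.
1 + 1/(1/1) = 1 + 1/1 = 2/1
1 + 1/(2/1) = 1 + 1/2 = 3/2
5 + 1/(3/2) = 5 + 2/3 = 17/3
2 + 1/(17/3) = 2 + 3/17 = 37/17

37/17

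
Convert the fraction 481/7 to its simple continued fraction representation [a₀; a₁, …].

Repeatedly divide and take the remainder:
481 ÷ 7 → quotient 68, remainder 5
7 ÷ 5 → quotient 1, remainder 2
5 ÷ 2 → quotient 2, remainder 1
2 ÷ 1 → quotient 2, remainder 0

[68; 1, 2, 2]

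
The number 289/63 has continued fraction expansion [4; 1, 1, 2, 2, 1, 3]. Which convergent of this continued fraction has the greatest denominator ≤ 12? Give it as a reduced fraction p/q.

55/12

List convergents until the denominator exceeds the bound:
a_0 = 4: 4/1  (≤ bound)
a_1 = 1: 5/1  (≤ bound)
a_2 = 1: 9/2  (≤ bound)
a_3 = 2: 23/5  (≤ bound)
a_4 = 2: 55/12  (≤ bound)
a_5 = 1: 78/17  (> 12, stop)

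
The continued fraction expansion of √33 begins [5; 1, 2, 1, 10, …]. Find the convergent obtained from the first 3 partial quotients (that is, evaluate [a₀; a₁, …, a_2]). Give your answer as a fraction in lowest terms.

17/3

Start with 2.
1 + 1/(2/1) = 1 + 1/2 = 3/2
5 + 1/(3/2) = 5 + 2/3 = 17/3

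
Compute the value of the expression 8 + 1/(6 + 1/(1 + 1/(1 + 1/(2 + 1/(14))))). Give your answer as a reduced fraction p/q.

Start with 14.
2 + 1/(14/1) = 2 + 1/14 = 29/14
1 + 1/(29/14) = 1 + 14/29 = 43/29
1 + 1/(43/29) = 1 + 29/43 = 72/43
6 + 1/(72/43) = 6 + 43/72 = 475/72
8 + 1/(475/72) = 8 + 72/475 = 3872/475

3872/475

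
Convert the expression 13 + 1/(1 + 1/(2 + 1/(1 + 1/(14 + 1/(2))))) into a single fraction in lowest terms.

1677/122

a_0 = 13: 13/1
a_1 = 1: 14/1
a_2 = 2: 41/3
a_3 = 1: 55/4
a_4 = 14: 811/59
a_5 = 2: 1677/122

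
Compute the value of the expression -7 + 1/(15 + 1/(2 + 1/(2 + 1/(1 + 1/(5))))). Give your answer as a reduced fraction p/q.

-4279/617

Build up convergents one term at a time:
a_0 = -7: -7/1
a_1 = 15: -104/15
a_2 = 2: -215/31
a_3 = 2: -534/77
a_4 = 1: -749/108
a_5 = 5: -4279/617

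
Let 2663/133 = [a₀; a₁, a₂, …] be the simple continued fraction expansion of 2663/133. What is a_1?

2663 = 20·133 + 3, so a_0 = 20
133 = 44·3 + 1, so a_1 = 44

44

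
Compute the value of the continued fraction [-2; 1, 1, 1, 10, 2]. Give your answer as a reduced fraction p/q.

Compute successive convergents:
a_0 = -2: -2/1
a_1 = 1: -1/1
a_2 = 1: -3/2
a_3 = 1: -4/3
a_4 = 10: -43/32
a_5 = 2: -90/67

-90/67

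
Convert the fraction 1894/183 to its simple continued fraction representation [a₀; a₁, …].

Repeatedly divide and take the remainder:
1894 ÷ 183 → quotient 10, remainder 64
183 ÷ 64 → quotient 2, remainder 55
64 ÷ 55 → quotient 1, remainder 9
55 ÷ 9 → quotient 6, remainder 1
9 ÷ 1 → quotient 9, remainder 0

[10; 2, 1, 6, 9]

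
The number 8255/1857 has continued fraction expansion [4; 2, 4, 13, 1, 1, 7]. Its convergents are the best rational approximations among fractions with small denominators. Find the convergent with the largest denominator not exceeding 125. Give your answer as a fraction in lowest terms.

List convergents until the denominator exceeds the bound:
a_0 = 4: 4/1  (≤ bound)
a_1 = 2: 9/2  (≤ bound)
a_2 = 4: 40/9  (≤ bound)
a_3 = 13: 529/119  (≤ bound)
a_4 = 1: 569/128  (> 125, stop)

529/119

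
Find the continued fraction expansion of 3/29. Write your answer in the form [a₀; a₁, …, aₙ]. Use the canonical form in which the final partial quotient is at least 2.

[0; 9, 1, 2]

3 ÷ 29 → quotient 0, remainder 3
29 ÷ 3 → quotient 9, remainder 2
3 ÷ 2 → quotient 1, remainder 1
2 ÷ 1 → quotient 2, remainder 0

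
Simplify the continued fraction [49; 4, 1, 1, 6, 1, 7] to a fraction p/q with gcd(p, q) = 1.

Use the convergent recurrence hₖ = aₖ·hₖ₋₁ + hₖ₋₂ (and likewise for the denominators kₖ):
a_0 = 49: 49/1
a_1 = 4: 197/4
a_2 = 1: 246/5
a_3 = 1: 443/9
a_4 = 6: 2904/59
a_5 = 1: 3347/68
a_6 = 7: 26333/535

26333/535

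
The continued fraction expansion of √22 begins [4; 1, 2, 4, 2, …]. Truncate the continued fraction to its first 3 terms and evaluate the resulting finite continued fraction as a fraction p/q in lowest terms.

14/3

Use the convergent recurrence hₖ = aₖ·hₖ₋₁ + hₖ₋₂ (and likewise for the denominators kₖ):
a_0 = 4: 4/1
a_1 = 1: 5/1
a_2 = 2: 14/3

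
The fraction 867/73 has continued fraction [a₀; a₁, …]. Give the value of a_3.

9

⌊867/73⌋ = 11, remainder 64
⌊73/64⌋ = 1, remainder 9
⌊64/9⌋ = 7, remainder 1
⌊9/1⌋ = 9, remainder 0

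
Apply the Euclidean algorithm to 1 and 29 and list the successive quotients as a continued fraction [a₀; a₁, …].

1 = 0·29 + 1, so a_0 = 0
29 = 29·1 + 0, so a_1 = 29

[0; 29]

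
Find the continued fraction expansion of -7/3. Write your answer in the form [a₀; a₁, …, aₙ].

⌊-7/3⌋ = -3, remainder 2
⌊3/2⌋ = 1, remainder 1
⌊2/1⌋ = 2, remainder 0

[-3; 1, 2]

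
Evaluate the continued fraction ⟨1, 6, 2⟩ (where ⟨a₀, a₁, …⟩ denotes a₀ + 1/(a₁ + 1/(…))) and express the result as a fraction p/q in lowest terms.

a_0 = 1: 1/1
a_1 = 6: 7/6
a_2 = 2: 15/13

15/13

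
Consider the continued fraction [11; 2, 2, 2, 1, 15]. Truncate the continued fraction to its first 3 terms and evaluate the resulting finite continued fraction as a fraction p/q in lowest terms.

Build up convergents one term at a time:
a_0 = 11: 11/1
a_1 = 2: 23/2
a_2 = 2: 57/5

57/5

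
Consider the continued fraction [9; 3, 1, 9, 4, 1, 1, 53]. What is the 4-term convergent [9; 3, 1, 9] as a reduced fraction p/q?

a_0 = 9: 9/1
a_1 = 3: 28/3
a_2 = 1: 37/4
a_3 = 9: 361/39

361/39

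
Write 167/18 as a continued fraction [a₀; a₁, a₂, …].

167 = 9·18 + 5, so a_0 = 9
18 = 3·5 + 3, so a_1 = 3
5 = 1·3 + 2, so a_2 = 1
3 = 1·2 + 1, so a_3 = 1
2 = 2·1 + 0, so a_4 = 2

[9; 3, 1, 1, 2]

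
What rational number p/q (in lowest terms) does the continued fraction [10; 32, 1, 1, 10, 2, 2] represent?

Work from the innermost term outward:
Start with 2.
2 + 1/(2/1) = 2 + 1/2 = 5/2
10 + 1/(5/2) = 10 + 2/5 = 52/5
1 + 1/(52/5) = 1 + 5/52 = 57/52
1 + 1/(57/52) = 1 + 52/57 = 109/57
32 + 1/(109/57) = 32 + 57/109 = 3545/109
10 + 1/(3545/109) = 10 + 109/3545 = 35559/3545

35559/3545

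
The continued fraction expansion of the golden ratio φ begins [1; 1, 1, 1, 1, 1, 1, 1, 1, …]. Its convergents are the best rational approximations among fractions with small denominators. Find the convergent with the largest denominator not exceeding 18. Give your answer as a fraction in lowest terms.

List convergents until the denominator exceeds the bound:
a_0 = 1: 1/1  (≤ bound)
a_1 = 1: 2/1  (≤ bound)
a_2 = 1: 3/2  (≤ bound)
a_3 = 1: 5/3  (≤ bound)
a_4 = 1: 8/5  (≤ bound)
a_5 = 1: 13/8  (≤ bound)
a_6 = 1: 21/13  (≤ bound)
a_7 = 1: 34/21  (> 18, stop)

21/13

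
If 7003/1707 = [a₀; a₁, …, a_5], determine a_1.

9

Repeatedly divide and take the remainder:
7003 = 4·1707 + 175, so a_0 = 4
1707 = 9·175 + 132, so a_1 = 9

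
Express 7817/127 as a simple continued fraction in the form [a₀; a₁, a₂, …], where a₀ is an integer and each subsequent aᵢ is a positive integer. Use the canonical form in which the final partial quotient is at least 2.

[61; 1, 1, 4, 2, 1, 1, 2]

Repeatedly divide and take the remainder:
⌊7817/127⌋ = 61, remainder 70
⌊127/70⌋ = 1, remainder 57
⌊70/57⌋ = 1, remainder 13
⌊57/13⌋ = 4, remainder 5
⌊13/5⌋ = 2, remainder 3
⌊5/3⌋ = 1, remainder 2
⌊3/2⌋ = 1, remainder 1
⌊2/1⌋ = 2, remainder 0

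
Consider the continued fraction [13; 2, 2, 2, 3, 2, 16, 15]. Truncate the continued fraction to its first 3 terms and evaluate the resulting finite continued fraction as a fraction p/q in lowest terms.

67/5

Build up convergents one term at a time:
a_0 = 13: 13/1
a_1 = 2: 27/2
a_2 = 2: 67/5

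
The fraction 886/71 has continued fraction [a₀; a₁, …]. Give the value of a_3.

3

886 ÷ 71 → quotient 12, remainder 34
71 ÷ 34 → quotient 2, remainder 3
34 ÷ 3 → quotient 11, remainder 1
3 ÷ 1 → quotient 3, remainder 0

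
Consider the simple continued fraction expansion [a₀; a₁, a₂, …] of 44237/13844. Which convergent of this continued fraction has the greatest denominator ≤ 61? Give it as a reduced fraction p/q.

131/41

List convergents until the denominator exceeds the bound:
a_0 = 3: 3/1  (≤ bound)
a_1 = 5: 16/5  (≤ bound)
a_2 = 8: 131/41  (≤ bound)
a_3 = 2: 278/87  (> 61, stop)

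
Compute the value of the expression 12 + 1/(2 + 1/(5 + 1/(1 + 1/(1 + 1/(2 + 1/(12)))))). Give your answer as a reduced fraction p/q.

Compute successive convergents:
a_0 = 12: 12/1
a_1 = 2: 25/2
a_2 = 5: 137/11
a_3 = 1: 162/13
a_4 = 1: 299/24
a_5 = 2: 760/61
a_6 = 12: 9419/756

9419/756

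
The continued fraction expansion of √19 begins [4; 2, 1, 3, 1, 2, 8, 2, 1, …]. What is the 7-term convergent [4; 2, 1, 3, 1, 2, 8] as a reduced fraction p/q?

1421/326

Collapse the nested fraction from the inside out:
Start with 8.
2 + 1/(8/1) = 2 + 1/8 = 17/8
1 + 1/(17/8) = 1 + 8/17 = 25/17
3 + 1/(25/17) = 3 + 17/25 = 92/25
1 + 1/(92/25) = 1 + 25/92 = 117/92
2 + 1/(117/92) = 2 + 92/117 = 326/117
4 + 1/(326/117) = 4 + 117/326 = 1421/326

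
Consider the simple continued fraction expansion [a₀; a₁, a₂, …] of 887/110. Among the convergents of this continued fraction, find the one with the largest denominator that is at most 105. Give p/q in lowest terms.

379/47

a_0 = 8: 8/1  (≤ bound)
a_1 = 15: 121/15  (≤ bound)
a_2 = 1: 129/16  (≤ bound)
a_3 = 2: 379/47  (≤ bound)
a_4 = 2: 887/110  (> 105, stop)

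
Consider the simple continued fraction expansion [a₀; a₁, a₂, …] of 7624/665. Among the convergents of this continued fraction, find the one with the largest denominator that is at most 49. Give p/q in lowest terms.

List convergents until the denominator exceeds the bound:
a_0 = 11: 11/1  (≤ bound)
a_1 = 2: 23/2  (≤ bound)
a_2 = 6: 149/13  (≤ bound)
a_3 = 1: 172/15  (≤ bound)
a_4 = 1: 321/28  (≤ bound)
a_5 = 2: 814/71  (> 49, stop)

321/28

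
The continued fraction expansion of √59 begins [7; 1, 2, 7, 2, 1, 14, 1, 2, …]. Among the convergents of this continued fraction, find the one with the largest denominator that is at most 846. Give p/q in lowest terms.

530/69

List convergents until the denominator exceeds the bound:
a_0 = 7: 7/1  (≤ bound)
a_1 = 1: 8/1  (≤ bound)
a_2 = 2: 23/3  (≤ bound)
a_3 = 7: 169/22  (≤ bound)
a_4 = 2: 361/47  (≤ bound)
a_5 = 1: 530/69  (≤ bound)
a_6 = 14: 7781/1013  (> 846, stop)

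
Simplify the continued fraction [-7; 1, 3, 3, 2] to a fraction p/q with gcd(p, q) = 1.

Collapse the nested fraction from the inside out:
Start with 2.
3 + 1/(2/1) = 3 + 1/2 = 7/2
3 + 1/(7/2) = 3 + 2/7 = 23/7
1 + 1/(23/7) = 1 + 7/23 = 30/23
-7 + 1/(30/23) = -7 + 23/30 = -187/30

-187/30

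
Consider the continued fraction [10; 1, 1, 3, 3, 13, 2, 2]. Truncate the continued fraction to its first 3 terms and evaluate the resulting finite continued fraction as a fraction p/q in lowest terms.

21/2

Starting at the tail and folding back:
Start with 1.
1 + 1/(1/1) = 1 + 1/1 = 2/1
10 + 1/(2/1) = 10 + 1/2 = 21/2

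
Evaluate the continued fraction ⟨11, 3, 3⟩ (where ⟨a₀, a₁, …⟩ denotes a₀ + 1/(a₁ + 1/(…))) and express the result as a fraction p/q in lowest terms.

113/10

a_0 = 11: 11/1
a_1 = 3: 34/3
a_2 = 3: 113/10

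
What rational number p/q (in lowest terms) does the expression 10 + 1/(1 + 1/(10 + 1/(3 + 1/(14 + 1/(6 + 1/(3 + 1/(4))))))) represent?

440571/40376

a_0 = 10: 10/1
a_1 = 1: 11/1
a_2 = 10: 120/11
a_3 = 3: 371/34
a_4 = 14: 5314/487
a_5 = 6: 32255/2956
a_6 = 3: 102079/9355
a_7 = 4: 440571/40376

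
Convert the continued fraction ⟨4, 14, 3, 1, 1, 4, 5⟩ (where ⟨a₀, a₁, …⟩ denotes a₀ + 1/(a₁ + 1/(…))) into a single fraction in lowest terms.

a_0 = 4: 4/1
a_1 = 14: 57/14
a_2 = 3: 175/43
a_3 = 1: 232/57
a_4 = 1: 407/100
a_5 = 4: 1860/457
a_6 = 5: 9707/2385

9707/2385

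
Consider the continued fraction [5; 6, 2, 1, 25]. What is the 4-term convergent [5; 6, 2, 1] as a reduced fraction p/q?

98/19

a_0 = 5: 5/1
a_1 = 6: 31/6
a_2 = 2: 67/13
a_3 = 1: 98/19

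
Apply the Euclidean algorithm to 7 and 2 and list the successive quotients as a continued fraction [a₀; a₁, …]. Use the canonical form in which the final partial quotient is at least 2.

Repeatedly divide and take the remainder:
7 ÷ 2 → quotient 3, remainder 1
2 ÷ 1 → quotient 2, remainder 0

[3; 2]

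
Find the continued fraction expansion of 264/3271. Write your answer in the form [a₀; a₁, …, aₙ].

Repeatedly divide and take the remainder:
⌊264/3271⌋ = 0, remainder 264
⌊3271/264⌋ = 12, remainder 103
⌊264/103⌋ = 2, remainder 58
⌊103/58⌋ = 1, remainder 45
⌊58/45⌋ = 1, remainder 13
⌊45/13⌋ = 3, remainder 6
⌊13/6⌋ = 2, remainder 1
⌊6/1⌋ = 6, remainder 0

[0; 12, 2, 1, 1, 3, 2, 6]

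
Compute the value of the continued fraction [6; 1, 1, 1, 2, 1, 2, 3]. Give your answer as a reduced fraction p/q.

670/101

a_0 = 6: 6/1
a_1 = 1: 7/1
a_2 = 1: 13/2
a_3 = 1: 20/3
a_4 = 2: 53/8
a_5 = 1: 73/11
a_6 = 2: 199/30
a_7 = 3: 670/101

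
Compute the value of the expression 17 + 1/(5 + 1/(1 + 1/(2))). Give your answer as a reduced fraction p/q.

292/17

Build up convergents one term at a time:
a_0 = 17: 17/1
a_1 = 5: 86/5
a_2 = 1: 103/6
a_3 = 2: 292/17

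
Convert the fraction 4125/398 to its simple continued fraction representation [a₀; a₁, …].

Apply division with remainder until the remainder is 0:
⌊4125/398⌋ = 10, remainder 145
⌊398/145⌋ = 2, remainder 108
⌊145/108⌋ = 1, remainder 37
⌊108/37⌋ = 2, remainder 34
⌊37/34⌋ = 1, remainder 3
⌊34/3⌋ = 11, remainder 1
⌊3/1⌋ = 3, remainder 0

[10; 2, 1, 2, 1, 11, 3]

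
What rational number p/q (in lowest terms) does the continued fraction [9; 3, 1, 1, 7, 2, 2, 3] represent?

8819/950

Build up convergents one term at a time:
a_0 = 9: 9/1
a_1 = 3: 28/3
a_2 = 1: 37/4
a_3 = 1: 65/7
a_4 = 7: 492/53
a_5 = 2: 1049/113
a_6 = 2: 2590/279
a_7 = 3: 8819/950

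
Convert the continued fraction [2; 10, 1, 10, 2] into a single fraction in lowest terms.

525/251

Use the convergent recurrence hₖ = aₖ·hₖ₋₁ + hₖ₋₂ (and likewise for the denominators kₖ):
a_0 = 2: 2/1
a_1 = 10: 21/10
a_2 = 1: 23/11
a_3 = 10: 251/120
a_4 = 2: 525/251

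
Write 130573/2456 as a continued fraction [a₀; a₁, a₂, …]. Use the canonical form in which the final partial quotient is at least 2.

[53; 6, 15, 1, 1, 2, 1, 3]

Repeatedly divide and take the remainder:
130573 ÷ 2456 → quotient 53, remainder 405
2456 ÷ 405 → quotient 6, remainder 26
405 ÷ 26 → quotient 15, remainder 15
26 ÷ 15 → quotient 1, remainder 11
15 ÷ 11 → quotient 1, remainder 4
11 ÷ 4 → quotient 2, remainder 3
4 ÷ 3 → quotient 1, remainder 1
3 ÷ 1 → quotient 3, remainder 0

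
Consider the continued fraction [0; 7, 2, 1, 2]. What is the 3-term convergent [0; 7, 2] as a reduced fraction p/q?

a_0 = 0: 0/1
a_1 = 7: 1/7
a_2 = 2: 2/15

2/15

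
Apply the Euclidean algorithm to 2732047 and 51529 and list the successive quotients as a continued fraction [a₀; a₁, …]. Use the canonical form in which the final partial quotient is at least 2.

2732047 ÷ 51529 → quotient 53, remainder 1010
51529 ÷ 1010 → quotient 51, remainder 19
1010 ÷ 19 → quotient 53, remainder 3
19 ÷ 3 → quotient 6, remainder 1
3 ÷ 1 → quotient 3, remainder 0

[53; 51, 53, 6, 3]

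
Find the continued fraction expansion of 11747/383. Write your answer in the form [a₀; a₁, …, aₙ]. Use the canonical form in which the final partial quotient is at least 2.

[30; 1, 2, 25, 5]

Run the Euclidean algorithm, recording each quotient:
11747 ÷ 383 → quotient 30, remainder 257
383 ÷ 257 → quotient 1, remainder 126
257 ÷ 126 → quotient 2, remainder 5
126 ÷ 5 → quotient 25, remainder 1
5 ÷ 1 → quotient 5, remainder 0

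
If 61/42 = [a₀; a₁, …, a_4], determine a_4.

3

Apply division with remainder until the remainder is 0:
61 ÷ 42 → quotient 1, remainder 19
42 ÷ 19 → quotient 2, remainder 4
19 ÷ 4 → quotient 4, remainder 3
4 ÷ 3 → quotient 1, remainder 1
3 ÷ 1 → quotient 3, remainder 0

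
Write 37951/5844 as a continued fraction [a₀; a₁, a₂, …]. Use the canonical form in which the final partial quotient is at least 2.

Repeatedly divide and take the remainder:
37951 ÷ 5844 → quotient 6, remainder 2887
5844 ÷ 2887 → quotient 2, remainder 70
2887 ÷ 70 → quotient 41, remainder 17
70 ÷ 17 → quotient 4, remainder 2
17 ÷ 2 → quotient 8, remainder 1
2 ÷ 1 → quotient 2, remainder 0

[6; 2, 41, 4, 8, 2]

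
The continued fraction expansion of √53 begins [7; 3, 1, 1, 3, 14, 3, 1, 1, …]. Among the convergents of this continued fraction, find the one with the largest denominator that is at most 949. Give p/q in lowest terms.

a_0 = 7: 7/1  (≤ bound)
a_1 = 3: 22/3  (≤ bound)
a_2 = 1: 29/4  (≤ bound)
a_3 = 1: 51/7  (≤ bound)
a_4 = 3: 182/25  (≤ bound)
a_5 = 14: 2599/357  (≤ bound)
a_6 = 3: 7979/1096  (> 949, stop)

2599/357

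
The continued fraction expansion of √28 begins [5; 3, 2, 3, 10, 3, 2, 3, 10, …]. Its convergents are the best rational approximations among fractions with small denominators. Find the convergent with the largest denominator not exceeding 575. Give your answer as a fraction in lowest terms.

a_0 = 5: 5/1  (≤ bound)
a_1 = 3: 16/3  (≤ bound)
a_2 = 2: 37/7  (≤ bound)
a_3 = 3: 127/24  (≤ bound)
a_4 = 10: 1307/247  (≤ bound)
a_5 = 3: 4048/765  (> 575, stop)

1307/247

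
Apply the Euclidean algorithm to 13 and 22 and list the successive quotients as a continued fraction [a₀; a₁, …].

[0; 1, 1, 2, 4]

Repeatedly divide and take the remainder:
13 = 0·22 + 13, so a_0 = 0
22 = 1·13 + 9, so a_1 = 1
13 = 1·9 + 4, so a_2 = 1
9 = 2·4 + 1, so a_3 = 2
4 = 4·1 + 0, so a_4 = 4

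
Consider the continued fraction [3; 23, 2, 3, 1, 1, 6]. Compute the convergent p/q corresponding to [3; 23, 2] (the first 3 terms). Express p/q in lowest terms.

a_0 = 3: 3/1
a_1 = 23: 70/23
a_2 = 2: 143/47

143/47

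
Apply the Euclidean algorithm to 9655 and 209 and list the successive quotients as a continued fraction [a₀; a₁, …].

[46; 5, 10, 4]

Apply division with remainder until the remainder is 0:
9655 = 46·209 + 41, so a_0 = 46
209 = 5·41 + 4, so a_1 = 5
41 = 10·4 + 1, so a_2 = 10
4 = 4·1 + 0, so a_3 = 4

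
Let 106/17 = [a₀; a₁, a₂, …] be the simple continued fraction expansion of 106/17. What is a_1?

Apply division with remainder until the remainder is 0:
106 ÷ 17 → quotient 6, remainder 4
17 ÷ 4 → quotient 4, remainder 1

4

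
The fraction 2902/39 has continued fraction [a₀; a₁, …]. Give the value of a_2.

2

2902 ÷ 39 → quotient 74, remainder 16
39 ÷ 16 → quotient 2, remainder 7
16 ÷ 7 → quotient 2, remainder 2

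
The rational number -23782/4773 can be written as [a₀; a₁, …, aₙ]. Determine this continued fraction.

Run the Euclidean algorithm, recording each quotient:
-23782 = -5·4773 + 83, so a_0 = -5
4773 = 57·83 + 42, so a_1 = 57
83 = 1·42 + 41, so a_2 = 1
42 = 1·41 + 1, so a_3 = 1
41 = 41·1 + 0, so a_4 = 41

[-5; 57, 1, 1, 41]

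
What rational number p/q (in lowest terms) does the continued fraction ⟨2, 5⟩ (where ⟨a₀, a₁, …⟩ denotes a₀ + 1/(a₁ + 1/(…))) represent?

Start with 5.
2 + 1/(5/1) = 2 + 1/5 = 11/5

11/5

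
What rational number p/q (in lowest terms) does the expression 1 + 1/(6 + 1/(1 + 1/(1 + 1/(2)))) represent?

38/33

a_0 = 1: 1/1
a_1 = 6: 7/6
a_2 = 1: 8/7
a_3 = 1: 15/13
a_4 = 2: 38/33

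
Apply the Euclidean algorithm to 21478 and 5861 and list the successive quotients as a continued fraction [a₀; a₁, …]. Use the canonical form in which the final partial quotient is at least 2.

21478 = 3·5861 + 3895, so a_0 = 3
5861 = 1·3895 + 1966, so a_1 = 1
3895 = 1·1966 + 1929, so a_2 = 1
1966 = 1·1929 + 37, so a_3 = 1
1929 = 52·37 + 5, so a_4 = 52
37 = 7·5 + 2, so a_5 = 7
5 = 2·2 + 1, so a_6 = 2
2 = 2·1 + 0, so a_7 = 2

[3; 1, 1, 1, 52, 7, 2, 2]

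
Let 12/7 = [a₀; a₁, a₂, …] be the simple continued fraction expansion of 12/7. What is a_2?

⌊12/7⌋ = 1, remainder 5
⌊7/5⌋ = 1, remainder 2
⌊5/2⌋ = 2, remainder 1

2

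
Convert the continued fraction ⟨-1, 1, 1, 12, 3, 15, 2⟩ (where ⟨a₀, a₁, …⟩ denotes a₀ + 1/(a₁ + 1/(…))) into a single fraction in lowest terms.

-1171/2437

a_0 = -1: -1/1
a_1 = 1: 0/1
a_2 = 1: -1/2
a_3 = 12: -12/25
a_4 = 3: -37/77
a_5 = 15: -567/1180
a_6 = 2: -1171/2437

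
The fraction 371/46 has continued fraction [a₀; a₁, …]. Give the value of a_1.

15

⌊371/46⌋ = 8, remainder 3
⌊46/3⌋ = 15, remainder 1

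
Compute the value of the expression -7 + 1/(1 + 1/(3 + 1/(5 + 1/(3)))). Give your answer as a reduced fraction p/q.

-418/67

a_0 = -7: -7/1
a_1 = 1: -6/1
a_2 = 3: -25/4
a_3 = 5: -131/21
a_4 = 3: -418/67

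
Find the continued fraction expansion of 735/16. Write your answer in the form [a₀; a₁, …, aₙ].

735 = 45·16 + 15, so a_0 = 45
16 = 1·15 + 1, so a_1 = 1
15 = 15·1 + 0, so a_2 = 15

[45; 1, 15]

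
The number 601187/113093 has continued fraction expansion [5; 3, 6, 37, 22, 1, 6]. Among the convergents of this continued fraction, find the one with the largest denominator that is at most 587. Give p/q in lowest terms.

101/19

List convergents until the denominator exceeds the bound:
a_0 = 5: 5/1  (≤ bound)
a_1 = 3: 16/3  (≤ bound)
a_2 = 6: 101/19  (≤ bound)
a_3 = 37: 3753/706  (> 587, stop)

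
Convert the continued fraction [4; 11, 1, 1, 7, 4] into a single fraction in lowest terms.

2922/715

Start with 4.
7 + 1/(4/1) = 7 + 1/4 = 29/4
1 + 1/(29/4) = 1 + 4/29 = 33/29
1 + 1/(33/29) = 1 + 29/33 = 62/33
11 + 1/(62/33) = 11 + 33/62 = 715/62
4 + 1/(715/62) = 4 + 62/715 = 2922/715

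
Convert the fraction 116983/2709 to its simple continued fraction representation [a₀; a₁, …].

[43; 5, 2, 6, 38]

116983 ÷ 2709 → quotient 43, remainder 496
2709 ÷ 496 → quotient 5, remainder 229
496 ÷ 229 → quotient 2, remainder 38
229 ÷ 38 → quotient 6, remainder 1
38 ÷ 1 → quotient 38, remainder 0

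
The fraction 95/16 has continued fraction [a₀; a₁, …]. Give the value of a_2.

Apply division with remainder until the remainder is 0:
95 = 5·16 + 15, so a_0 = 5
16 = 1·15 + 1, so a_1 = 1
15 = 15·1 + 0, so a_2 = 15

15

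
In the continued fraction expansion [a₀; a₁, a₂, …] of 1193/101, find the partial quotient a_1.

⌊1193/101⌋ = 11, remainder 82
⌊101/82⌋ = 1, remainder 19

1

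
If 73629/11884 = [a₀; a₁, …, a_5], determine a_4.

73629 ÷ 11884 → quotient 6, remainder 2325
11884 ÷ 2325 → quotient 5, remainder 259
2325 ÷ 259 → quotient 8, remainder 253
259 ÷ 253 → quotient 1, remainder 6
253 ÷ 6 → quotient 42, remainder 1

42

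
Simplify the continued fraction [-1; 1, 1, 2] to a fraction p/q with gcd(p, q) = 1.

Start with 2.
1 + 1/(2/1) = 1 + 1/2 = 3/2
1 + 1/(3/2) = 1 + 2/3 = 5/3
-1 + 1/(5/3) = -1 + 3/5 = -2/5

-2/5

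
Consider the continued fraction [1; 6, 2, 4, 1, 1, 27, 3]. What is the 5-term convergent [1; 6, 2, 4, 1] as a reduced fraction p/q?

Work from the innermost term outward:
Start with 1.
4 + 1/(1/1) = 4 + 1/1 = 5/1
2 + 1/(5/1) = 2 + 1/5 = 11/5
6 + 1/(11/5) = 6 + 5/11 = 71/11
1 + 1/(71/11) = 1 + 11/71 = 82/71

82/71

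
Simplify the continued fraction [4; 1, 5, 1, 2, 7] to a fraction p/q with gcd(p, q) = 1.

Start with 7.
2 + 1/(7/1) = 2 + 1/7 = 15/7
1 + 1/(15/7) = 1 + 7/15 = 22/15
5 + 1/(22/15) = 5 + 15/22 = 125/22
1 + 1/(125/22) = 1 + 22/125 = 147/125
4 + 1/(147/125) = 4 + 125/147 = 713/147

713/147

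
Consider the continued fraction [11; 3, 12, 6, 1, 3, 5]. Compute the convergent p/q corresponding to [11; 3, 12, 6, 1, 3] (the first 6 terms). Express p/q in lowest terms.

11449/1011

Starting at the tail and folding back:
Start with 3.
1 + 1/(3/1) = 1 + 1/3 = 4/3
6 + 1/(4/3) = 6 + 3/4 = 27/4
12 + 1/(27/4) = 12 + 4/27 = 328/27
3 + 1/(328/27) = 3 + 27/328 = 1011/328
11 + 1/(1011/328) = 11 + 328/1011 = 11449/1011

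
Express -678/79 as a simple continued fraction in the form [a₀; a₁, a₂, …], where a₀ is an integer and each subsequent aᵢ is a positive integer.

Run the Euclidean algorithm, recording each quotient:
-678 = -9·79 + 33, so a_0 = -9
79 = 2·33 + 13, so a_1 = 2
33 = 2·13 + 7, so a_2 = 2
13 = 1·7 + 6, so a_3 = 1
7 = 1·6 + 1, so a_4 = 1
6 = 6·1 + 0, so a_5 = 6

[-9; 2, 2, 1, 1, 6]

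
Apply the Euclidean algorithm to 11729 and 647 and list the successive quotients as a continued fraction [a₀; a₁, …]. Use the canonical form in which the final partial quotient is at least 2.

Repeatedly divide and take the remainder:
11729 = 18·647 + 83, so a_0 = 18
647 = 7·83 + 66, so a_1 = 7
83 = 1·66 + 17, so a_2 = 1
66 = 3·17 + 15, so a_3 = 3
17 = 1·15 + 2, so a_4 = 1
15 = 7·2 + 1, so a_5 = 7
2 = 2·1 + 0, so a_6 = 2

[18; 7, 1, 3, 1, 7, 2]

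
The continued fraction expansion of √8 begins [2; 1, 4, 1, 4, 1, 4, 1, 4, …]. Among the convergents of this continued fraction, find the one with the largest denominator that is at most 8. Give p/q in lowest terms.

a_0 = 2: 2/1  (≤ bound)
a_1 = 1: 3/1  (≤ bound)
a_2 = 4: 14/5  (≤ bound)
a_3 = 1: 17/6  (≤ bound)
a_4 = 4: 82/29  (> 8, stop)

17/6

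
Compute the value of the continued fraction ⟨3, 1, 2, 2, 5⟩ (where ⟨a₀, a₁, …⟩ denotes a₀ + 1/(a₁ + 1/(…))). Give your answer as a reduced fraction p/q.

Starting at the tail and folding back:
Start with 5.
2 + 1/(5/1) = 2 + 1/5 = 11/5
2 + 1/(11/5) = 2 + 5/11 = 27/11
1 + 1/(27/11) = 1 + 11/27 = 38/27
3 + 1/(38/27) = 3 + 27/38 = 141/38

141/38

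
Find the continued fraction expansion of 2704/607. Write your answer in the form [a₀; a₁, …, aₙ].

Run the Euclidean algorithm, recording each quotient:
2704 ÷ 607 → quotient 4, remainder 276
607 ÷ 276 → quotient 2, remainder 55
276 ÷ 55 → quotient 5, remainder 1
55 ÷ 1 → quotient 55, remainder 0

[4; 2, 5, 55]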